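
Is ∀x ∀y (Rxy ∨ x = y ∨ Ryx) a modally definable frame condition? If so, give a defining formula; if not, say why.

No — not modally definable

Any modally definable frame class is closed under disjoint unions.
Take 3 disjoint single-world reflexive frames: each is trivially connected, but their disjoint union has 3 worlds with no edge between distinct components, so it is not connected.
Hence connectedness of R is not modally definable.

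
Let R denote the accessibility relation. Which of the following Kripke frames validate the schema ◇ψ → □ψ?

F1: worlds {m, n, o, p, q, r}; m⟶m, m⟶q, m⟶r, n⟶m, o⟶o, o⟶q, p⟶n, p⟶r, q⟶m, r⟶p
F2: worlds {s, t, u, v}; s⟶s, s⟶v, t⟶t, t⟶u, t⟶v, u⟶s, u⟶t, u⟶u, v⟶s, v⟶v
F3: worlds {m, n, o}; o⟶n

F3

This is the axiom for partial functionality; its first-order frame correspondent is ∀x ∀y ∀z (Rxy ∧ Rxz → y = z).
F1: fails — m sees both m and q.
F2: fails — s sees both s and v.
F3: ✓.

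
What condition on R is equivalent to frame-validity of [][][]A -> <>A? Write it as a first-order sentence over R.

forall x exists w (x R^3 w & xRw)

This is a Sahlqvist (Geach-type) schema ◇^0□^3A → □^0◇^1A.
First-order correspondent: forall x exists w (x R^3 w & xRw).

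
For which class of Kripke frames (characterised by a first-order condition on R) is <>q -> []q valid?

Suppose ◇q→□q is valid. Take Rxy, Rxz and set V(q)={y}. Then ◇q at x, so □q at x, so q at z, i.e. z=y.

Partial functionality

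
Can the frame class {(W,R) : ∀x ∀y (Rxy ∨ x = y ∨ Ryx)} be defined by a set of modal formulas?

Any modally definable frame class is closed under disjoint unions.
Take 3 disjoint single-world reflexive frames: each is trivially connected, but their disjoint union has 3 worlds with no edge between distinct components, so it is not connected.
So the class is not modally definable.

Not modally definable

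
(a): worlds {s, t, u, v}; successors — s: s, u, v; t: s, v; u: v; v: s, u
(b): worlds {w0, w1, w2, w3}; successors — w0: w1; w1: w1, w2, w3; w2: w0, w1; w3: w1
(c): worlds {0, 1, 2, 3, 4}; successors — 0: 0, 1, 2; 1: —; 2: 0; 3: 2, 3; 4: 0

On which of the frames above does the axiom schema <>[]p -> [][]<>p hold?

This is the axiom for a generalized confluence (Geach) condition; its first-order frame correspondent is forall x forall y forall z ((xRy & x R^2 z) -> exists w (yRw & zRw)).
(a): fails — sRu, sR²v but no w with uRw and vRw.
(b): holds.
(c): fails — 0R0, 0R²1 but no w with 0Rw and 1Rw.

(b)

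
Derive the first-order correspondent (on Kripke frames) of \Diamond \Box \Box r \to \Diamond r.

This is a Sahlqvist (Geach-type) schema ◇^1□^2r → □^0◇^1r.
First-order correspondent: \forall x \forall y (xRy \to \exists w (y R^2 w \wedge xRw)).

\forall x \forall y (xRy \to \exists w (y R^2 w \wedge xRw))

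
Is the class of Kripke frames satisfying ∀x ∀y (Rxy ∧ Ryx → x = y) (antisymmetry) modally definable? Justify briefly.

If a class were modally definable it would be closed under surjective bounded morphisms (Goldblatt–Thomason).
The 8-cycle (worlds 0,1,2,3,4,5,6,7 with 0→1→2→3→4→5→6→7→0) is antisymmetric. Sending even-indexed worlds to • and odd-indexed worlds to ∘ is a surjective bounded morphism onto the two-world frame with •↔∘, which is not antisymmetric.
So no modal formula (or set of formulas) defines exactly the antisymmetric frames.

No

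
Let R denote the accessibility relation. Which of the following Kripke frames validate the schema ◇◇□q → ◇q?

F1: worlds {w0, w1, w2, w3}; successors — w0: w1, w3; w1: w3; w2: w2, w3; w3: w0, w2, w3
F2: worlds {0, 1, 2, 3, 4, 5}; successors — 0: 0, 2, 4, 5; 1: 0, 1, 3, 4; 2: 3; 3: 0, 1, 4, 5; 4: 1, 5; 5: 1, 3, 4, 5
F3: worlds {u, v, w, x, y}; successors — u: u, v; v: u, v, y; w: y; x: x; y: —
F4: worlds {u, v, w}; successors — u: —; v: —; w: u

F1, F4

This is the axiom for a generalized confluence (Geach) condition; its first-order frame correspondent is ∀x ∀y (xR²y → ∃w (yRw ∧ xRw)).
F1: satisfies the condition.
F2: fails — 0R²2 but no w with 2Rw and 0Rw.
F3: fails — uR²y but no t with yRt and uRt.
F4: satisfies the condition.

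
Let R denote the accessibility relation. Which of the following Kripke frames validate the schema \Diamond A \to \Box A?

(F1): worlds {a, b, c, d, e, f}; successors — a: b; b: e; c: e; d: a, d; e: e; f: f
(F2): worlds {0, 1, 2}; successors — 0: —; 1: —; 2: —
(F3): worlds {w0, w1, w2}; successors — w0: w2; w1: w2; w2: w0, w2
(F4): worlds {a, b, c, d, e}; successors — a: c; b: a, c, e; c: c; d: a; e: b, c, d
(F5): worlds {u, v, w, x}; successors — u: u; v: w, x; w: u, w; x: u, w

(F2)

The schema corresponds to partial functionality: \forall x \forall y \forall z (Rxy \wedge Rxz \to y = z).
(F1): fails — d sees both a and d.
(F2): holds.
(F3): fails — w2 sees both w0 and w2.
(F4): fails — b sees both a and c.
(F5): fails — v sees both w and x.
Valid on: (F2).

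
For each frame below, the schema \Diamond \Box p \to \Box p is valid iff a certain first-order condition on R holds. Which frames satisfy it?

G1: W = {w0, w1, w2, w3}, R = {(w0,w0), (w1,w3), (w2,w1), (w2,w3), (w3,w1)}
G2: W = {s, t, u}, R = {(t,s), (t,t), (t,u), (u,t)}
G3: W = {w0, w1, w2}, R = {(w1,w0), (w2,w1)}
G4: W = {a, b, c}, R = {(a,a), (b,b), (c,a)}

G4

This is the axiom for the Euclidean property; its first-order frame correspondent is \forall x \forall y \forall z (Rxy \wedge Rxz \to Ryz).
G1: fails — Rw1w3 and Rw1w3 but not Rw3w3.
G2: fails — Rtu and Rtu but not Ruu.
G3: fails — Rw1w0 and Rw1w0 but not Rw0w0.
G4: satisfies the condition.
Valid on: G4.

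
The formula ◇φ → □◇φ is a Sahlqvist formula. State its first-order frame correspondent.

Suppose ◇φ→□◇φ is valid. Take Rxy, Rxz and set V(φ)={y}. Then ◇φ at x, so □◇φ at x, so ◇φ at z, so some w with Rzw has φ; w=y, i.e. Rzy. By symmetry of the argument, Ryz.

The Euclidean property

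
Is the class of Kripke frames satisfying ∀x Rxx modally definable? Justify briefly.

Yes, by □r → r

The condition is reflexivity. A defining modal formula is □r → r.
Suppose □r→r is valid. At any x set V(r)={w : Rxw}. Then □r holds at x, so r holds at x, i.e. Rxx.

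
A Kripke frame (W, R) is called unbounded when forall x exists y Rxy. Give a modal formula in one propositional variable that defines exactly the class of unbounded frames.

□s → ◇s

This is seriality; the standard corresponding axiom is D: □s → ◇s.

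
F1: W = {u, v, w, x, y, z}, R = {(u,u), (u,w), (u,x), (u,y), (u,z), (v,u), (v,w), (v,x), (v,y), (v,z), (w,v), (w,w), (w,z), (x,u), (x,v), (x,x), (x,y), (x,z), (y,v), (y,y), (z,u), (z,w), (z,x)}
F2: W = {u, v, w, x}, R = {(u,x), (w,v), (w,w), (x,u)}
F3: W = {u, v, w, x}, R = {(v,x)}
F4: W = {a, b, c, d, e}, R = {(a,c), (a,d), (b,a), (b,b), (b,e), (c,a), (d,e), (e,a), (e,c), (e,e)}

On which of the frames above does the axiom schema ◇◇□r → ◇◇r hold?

F1, F3

This is the axiom for a generalized confluence (Geach) condition; its first-order frame correspondent is ∀x ∀y (xR²y → ∃w (yRw ∧ xR²w)).
F1: ✓.
F2: fails — uR²u but no t with uRt and uR²t.
F3: ✓.
F4: fails — aR²a but no w with aRw and aR²w.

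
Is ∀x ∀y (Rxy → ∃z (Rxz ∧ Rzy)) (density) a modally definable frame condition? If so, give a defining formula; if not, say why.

This is a Sahlqvist condition; the C4 axiom □□r → □r defines it.
Suppose □□r→□r is valid. Take Rxy and set V(r)={w : xR²w}. Then □□r at x, so □r at x, so r at y, i.e. ∃z(Rxz∧Rzy).

Yes — defined by □□r → □r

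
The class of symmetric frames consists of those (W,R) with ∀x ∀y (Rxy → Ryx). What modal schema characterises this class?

The condition is symmetry. The B schema ψ → □◇ψ defines it.
Suppose ψ→□◇ψ is valid. Take Rxy and set V(ψ)={x}. Then ψ at x, so □◇ψ at x, so ◇ψ at y, so some z with Ryz has ψ; z=x, i.e. Ryx.

ψ → □◇ψ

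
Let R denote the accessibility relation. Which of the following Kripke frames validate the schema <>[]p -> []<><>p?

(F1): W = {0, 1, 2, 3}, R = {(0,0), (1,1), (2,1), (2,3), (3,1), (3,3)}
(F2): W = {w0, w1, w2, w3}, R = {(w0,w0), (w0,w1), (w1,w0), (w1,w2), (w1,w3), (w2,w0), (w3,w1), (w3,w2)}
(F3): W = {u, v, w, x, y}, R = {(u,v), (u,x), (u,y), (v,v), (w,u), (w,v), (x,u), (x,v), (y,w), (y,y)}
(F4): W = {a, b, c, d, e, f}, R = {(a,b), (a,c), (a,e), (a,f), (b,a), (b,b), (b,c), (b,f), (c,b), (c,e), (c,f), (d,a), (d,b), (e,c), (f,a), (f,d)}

This is the axiom for a generalized confluence (Geach) condition; its first-order frame correspondent is forall x forall y forall z ((xRy & xRz) -> exists w (yRw & z R^2 w)).
(F1): satisfies the condition.
(F2): satisfies the condition.
(F3): fails — uRy, uRv but no t with yRt and vR²t.
(F4): fails — aRe, aRe but no w with eRw and eR²w.

(F1), (F2)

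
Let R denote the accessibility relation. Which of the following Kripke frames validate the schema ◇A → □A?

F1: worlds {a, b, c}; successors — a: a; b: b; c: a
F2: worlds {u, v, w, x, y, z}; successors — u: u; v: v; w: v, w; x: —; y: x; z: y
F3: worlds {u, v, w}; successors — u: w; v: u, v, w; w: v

F1

This is the axiom for partial functionality; its first-order frame correspondent is ∀x ∀y ∀z (Rxy ∧ Rxz → y = z).
F1: satisfies the condition.
F2: fails — w sees both v and w.
F3: fails — v sees both u and v.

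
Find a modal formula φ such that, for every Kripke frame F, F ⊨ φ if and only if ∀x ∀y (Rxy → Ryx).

ψ → □◇ψ

This is symmetry; the standard corresponding axiom is B: ψ → □◇ψ.
Suppose ψ→□◇ψ is valid. Take Rxy and set V(ψ)={x}. Then ψ at x, so □◇ψ at x, so ◇ψ at y, so some z with Ryz has ψ; z=x, i.e. Ryx.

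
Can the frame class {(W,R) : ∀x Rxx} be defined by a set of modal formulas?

Yes: it is reflexivity, defined by the T schema □p → p.
Suppose □p→p is valid. At any x set V(p)={w : Rxw}. Then □p holds at x, so p holds at x, i.e. Rxx.

Yes — defined by □p → p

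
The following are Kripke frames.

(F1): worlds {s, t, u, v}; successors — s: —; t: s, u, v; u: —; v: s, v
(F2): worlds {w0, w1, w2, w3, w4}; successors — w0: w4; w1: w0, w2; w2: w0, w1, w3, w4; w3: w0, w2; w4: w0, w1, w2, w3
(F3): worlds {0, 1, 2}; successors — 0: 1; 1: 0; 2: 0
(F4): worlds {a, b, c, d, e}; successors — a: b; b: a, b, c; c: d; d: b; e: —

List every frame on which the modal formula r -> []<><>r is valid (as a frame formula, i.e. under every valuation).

The schema corresponds to a generalized confluence (Geach) condition: forall x forall z (xRz -> exists w (x = w & z R^2 w)).
(F1): fails — tRs but no w with t=w and sR²w.
(F2): fails — w2Rw1 but no w with w2=w and w1R²w.
(F3): fails — 0R1 but no w with 0=w and 1R²w.
(F4): holds.
Valid on: (F4).

(F4)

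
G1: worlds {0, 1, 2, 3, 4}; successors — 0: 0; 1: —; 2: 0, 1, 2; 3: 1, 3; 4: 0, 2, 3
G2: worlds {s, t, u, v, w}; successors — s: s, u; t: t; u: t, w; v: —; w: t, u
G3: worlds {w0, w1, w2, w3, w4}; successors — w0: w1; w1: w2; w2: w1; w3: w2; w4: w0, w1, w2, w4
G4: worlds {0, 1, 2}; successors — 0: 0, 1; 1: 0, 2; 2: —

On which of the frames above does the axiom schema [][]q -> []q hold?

G1

This is the axiom for density; its first-order frame correspondent is forall x forall y (Rxy -> exists z (Rxz & Rzy)).
G1: holds.
G2: fails — Ruw but no z with Ruz and Rzw.
G3: fails — Rw1w2 but no z with Rw1z and Rzw2.
G4: fails — R12 but no z with R1z and Rz2.
Valid on: G1.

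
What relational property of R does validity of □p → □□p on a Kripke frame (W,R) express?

Suppose □p→□□p is valid. Take Rxy, Ryz and set V(p)={w : Rxw}. Then □p at x, so □□p at x, so □p at y, so p at z, i.e. Rxz.

transitivity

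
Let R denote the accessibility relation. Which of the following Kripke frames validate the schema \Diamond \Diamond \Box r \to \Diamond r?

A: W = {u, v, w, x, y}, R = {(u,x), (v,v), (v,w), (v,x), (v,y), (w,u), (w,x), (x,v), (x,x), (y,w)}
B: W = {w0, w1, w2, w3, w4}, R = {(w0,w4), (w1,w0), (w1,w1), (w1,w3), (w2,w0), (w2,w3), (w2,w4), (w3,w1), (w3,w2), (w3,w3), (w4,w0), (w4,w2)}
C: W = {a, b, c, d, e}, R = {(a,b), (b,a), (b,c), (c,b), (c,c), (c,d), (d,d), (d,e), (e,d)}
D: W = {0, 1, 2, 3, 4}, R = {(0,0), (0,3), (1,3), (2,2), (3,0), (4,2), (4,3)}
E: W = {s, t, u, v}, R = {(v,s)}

Frame correspondent (Sahlqvist): \forall x \forall y (x R^2 y \to \exists w (yRw \wedge xRw)) — i.e. a generalized confluence (Geach) condition.
A: fails — xR²y but no t with yRt and xRt.
B: fails — w1R²w0 but no w with w0Rw and w1Rw.
C: fails — bR²d but no w with dRw and bRw.
D: condition met.
E: condition met.

D, E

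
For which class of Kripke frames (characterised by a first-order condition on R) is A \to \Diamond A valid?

reflexivity

Equivalently (dual form): □A → A.
Suppose □A→A is valid. At any x set V(A)={w : Rxw}. Then □A holds at x, so A holds at x, i.e. Rxx.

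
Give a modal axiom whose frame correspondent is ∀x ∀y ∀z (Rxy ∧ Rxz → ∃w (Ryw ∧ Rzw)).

◇□q → □◇q

A defining formula is ◇□q → □◇q (the .2 axiom).
Suppose ◇□q→□◇q is valid. Take Rxy, Rxz and set V(q)={w : Ryw}. Then □q at y so ◇□q at x, so □◇q at x, so ◇q at z, giving w with Rzw and Ryw.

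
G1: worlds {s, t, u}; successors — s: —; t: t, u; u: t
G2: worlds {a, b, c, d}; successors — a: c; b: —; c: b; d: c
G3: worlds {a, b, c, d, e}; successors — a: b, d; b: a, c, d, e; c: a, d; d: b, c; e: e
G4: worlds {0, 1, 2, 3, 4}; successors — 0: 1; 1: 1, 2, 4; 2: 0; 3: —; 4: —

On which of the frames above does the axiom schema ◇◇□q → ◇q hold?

G1

This is the axiom for a generalized confluence (Geach) condition; its first-order frame correspondent is ∀x ∀y (xR²y → ∃w (yRw ∧ xRw)).
G1: ✓.
G2: fails — aR²b but no w with bRw and aRw.
G3: fails — aR²e but no w with eRw and aRw.
G4: fails — 0R²2 but no w with 2Rw and 0Rw.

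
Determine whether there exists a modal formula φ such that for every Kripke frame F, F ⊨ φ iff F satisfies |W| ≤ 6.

No

If a class were modally definable it would be closed under disjoint unions (Goldblatt–Thomason).
Any modal formula valid on each of 7 disjoint one-world frames is valid on their disjoint union (validity is preserved under disjoint unions). Each one-world frame has |W|=1≤6, but the union has |W|=7.
So no modal formula (or set of formulas) defines exactly the |W|≤6 frames.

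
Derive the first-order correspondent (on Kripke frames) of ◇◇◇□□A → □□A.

This is a Sahlqvist (Geach-type) schema ◇^3□^2A → □^2◇^0A.
Minimal-valuation argument: fix x; take any y with xR^3y and any z with xR^2z. Set V(A) to the set of worlds R-reachable from y in exactly 2 steps. Then □^2A holds at y, so the antecedent holds at x; validity forces ◇^0A at z, giving a w with zR^0w and yR^2w.
First-order correspondent: ∀x ∀y ∀z ((xR³y ∧ xR²z) → ∃w (yR²w ∧ z = w)).

∀x ∀y ∀z ((xR³y ∧ xR²z) → ∃w (yR²w ∧ z = w))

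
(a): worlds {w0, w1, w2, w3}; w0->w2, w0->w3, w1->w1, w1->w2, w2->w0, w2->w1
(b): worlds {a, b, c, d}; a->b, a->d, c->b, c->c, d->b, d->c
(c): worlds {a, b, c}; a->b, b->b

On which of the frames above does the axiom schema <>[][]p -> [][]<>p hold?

(c)

Frame correspondent (Sahlqvist): forall x forall y forall z ((xRy & x R^2 z) -> exists w (y R^2 w & zRw)) — i.e. a generalized confluence (Geach) condition.
(a): fails — w0Rw3, w0R²w0 but no w with w3R²w and w0Rw.
(b): fails — aRb, aR²b but no w with bR²w and bRw.
(c): ✓.
Valid on: (c).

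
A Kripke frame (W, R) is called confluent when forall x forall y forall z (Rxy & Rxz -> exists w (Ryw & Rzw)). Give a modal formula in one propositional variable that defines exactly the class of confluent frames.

A defining formula is ◇□q → □◇q (the .2 axiom).
Suppose ◇□q→□◇q is valid. Take Rxy, Rxz and set V(q)={w : Ryw}. Then □q at y so ◇□q at x, so □◇q at x, so ◇q at z, giving w with Rzw and Ryw.

◇□q → □◇q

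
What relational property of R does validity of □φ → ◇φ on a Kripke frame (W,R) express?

seriality

Suppose □φ→◇φ is valid. At any x set V(φ)=W. Then □φ at x, so ◇φ at x, so x has a successor.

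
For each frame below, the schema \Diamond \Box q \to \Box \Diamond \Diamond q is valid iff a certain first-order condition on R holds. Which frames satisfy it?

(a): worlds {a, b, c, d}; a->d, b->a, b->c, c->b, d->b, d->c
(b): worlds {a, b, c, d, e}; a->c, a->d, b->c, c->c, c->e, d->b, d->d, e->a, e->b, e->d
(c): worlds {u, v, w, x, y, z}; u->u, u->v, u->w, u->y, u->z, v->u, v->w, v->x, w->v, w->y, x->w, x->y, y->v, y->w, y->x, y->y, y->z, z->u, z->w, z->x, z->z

This is the axiom for a generalized confluence (Geach) condition; its first-order frame correspondent is \forall x \forall y \forall z ((xRy \wedge xRz) \to \exists w (yRw \wedge z R^2 w)).
(a): fails — bRa, bRa but no w with aRw and aR²w.
(b): fails — dRd, dRb but no w with dRw and bR²w.
(c): condition met.

(c)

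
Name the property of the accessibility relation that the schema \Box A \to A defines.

This schema is the T axiom.
Its frame correspondent is reflexivity — \forall x Rxx.

reflexivity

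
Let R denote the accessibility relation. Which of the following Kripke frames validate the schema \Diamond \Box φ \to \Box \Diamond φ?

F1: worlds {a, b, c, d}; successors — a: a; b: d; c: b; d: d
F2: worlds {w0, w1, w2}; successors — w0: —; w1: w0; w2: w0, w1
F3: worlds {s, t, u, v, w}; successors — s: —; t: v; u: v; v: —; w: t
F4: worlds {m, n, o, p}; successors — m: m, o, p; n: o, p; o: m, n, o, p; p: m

F1

The schema corresponds to convergence: \forall x \forall y \forall z (Rxy \wedge Rxz \to \exists w (Ryw \wedge Rzw)).
F1: holds.
F2: fails — Rw1w0 and Rw1w0 but w0 and w0 have no common successor.
F3: fails — Rtv and Rtv but v and v have no common successor.
F4: fails — Ron and Rop but n and p have no common successor.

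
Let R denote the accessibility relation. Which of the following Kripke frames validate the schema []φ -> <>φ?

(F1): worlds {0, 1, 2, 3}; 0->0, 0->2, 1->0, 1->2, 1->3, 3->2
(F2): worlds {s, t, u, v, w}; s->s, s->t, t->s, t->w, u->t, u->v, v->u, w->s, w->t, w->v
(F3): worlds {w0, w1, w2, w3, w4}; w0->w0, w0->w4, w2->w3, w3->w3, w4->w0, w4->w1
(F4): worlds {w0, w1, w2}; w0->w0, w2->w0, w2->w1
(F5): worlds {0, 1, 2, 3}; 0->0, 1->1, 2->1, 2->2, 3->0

This is the axiom for seriality; its first-order frame correspondent is forall x exists y Rxy.
(F1): fails — world 2 has no successor.
(F2): condition met.
(F3): fails — world w1 has no successor.
(F4): fails — world w1 has no successor.
(F5): condition met.

(F2), (F5)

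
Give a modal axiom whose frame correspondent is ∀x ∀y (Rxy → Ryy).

□(□ψ → ψ)

The condition is shift-reflexivity. The T□ schema □(□ψ → ψ) defines it.
Suppose □(□ψ→ψ) is valid. Take Rxy and set V(ψ)={w : Ryw}. Then at y, □ψ holds; since □(□ψ→ψ) at x, □ψ→ψ at y, so ψ at y, i.e. Ryy.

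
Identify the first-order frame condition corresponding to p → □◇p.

This is the B axiom.
It corresponds to symmetry: ∀x ∀y (Rxy → Ryx).

Symmetry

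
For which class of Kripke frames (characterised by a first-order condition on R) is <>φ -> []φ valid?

This is the CD axiom.
Its frame correspondent is partial functionality — forall x forall y forall z (Rxy & Rxz -> y = z).

Partial functionality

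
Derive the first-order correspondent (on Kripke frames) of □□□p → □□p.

∀x ∀z (xR²z → ∃w (xR³w ∧ z = w))

This is a Sahlqvist (Geach-type) schema ◇^0□^3p → □^2◇^0p.
Minimal-valuation argument: fix x; take any y with xR^0y and any z with xR^2z. Set V(p) to the set of worlds R-reachable from y in exactly 3 steps. Then □^3p holds at y, so the antecedent holds at x; validity forces ◇^0p at z, giving a w with zR^0w and yR^3w.
First-order correspondent: ∀x ∀z (xR²z → ∃w (xR³w ∧ z = w)).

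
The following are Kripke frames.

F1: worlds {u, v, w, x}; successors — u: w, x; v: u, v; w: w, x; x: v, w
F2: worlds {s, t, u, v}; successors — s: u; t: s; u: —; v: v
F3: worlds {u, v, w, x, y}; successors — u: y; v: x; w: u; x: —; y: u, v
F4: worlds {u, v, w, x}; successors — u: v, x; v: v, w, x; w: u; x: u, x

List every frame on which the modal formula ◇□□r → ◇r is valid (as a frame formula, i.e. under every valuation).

Frame correspondent (Sahlqvist): ∀x ∀y (xRy → ∃w (yR²w ∧ xRw)) — i.e. a generalized confluence (Geach) condition.
F1: satisfies the condition.
F2: fails — sRu but no w with uR²w and sRw.
F3: fails — vRx but no t with xR²t and vRt.
F4: satisfies the condition.
Valid on: F1, F4.

F1, F4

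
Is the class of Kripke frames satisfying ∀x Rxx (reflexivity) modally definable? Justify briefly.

The condition is reflexivity. A defining modal formula is □r → r.
Suppose □r→r is valid. At any x set V(r)={w : Rxw}. Then □r holds at x, so r holds at x, i.e. Rxx.

Yes, by □r → r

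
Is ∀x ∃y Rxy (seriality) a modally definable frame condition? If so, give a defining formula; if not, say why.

Yes — defined by □q → ◇q

This is a Sahlqvist condition; the D axiom □q → ◇q defines it.
Suppose □q→◇q is valid. At any x set V(q)=W. Then □q at x, so ◇q at x, so x has a successor.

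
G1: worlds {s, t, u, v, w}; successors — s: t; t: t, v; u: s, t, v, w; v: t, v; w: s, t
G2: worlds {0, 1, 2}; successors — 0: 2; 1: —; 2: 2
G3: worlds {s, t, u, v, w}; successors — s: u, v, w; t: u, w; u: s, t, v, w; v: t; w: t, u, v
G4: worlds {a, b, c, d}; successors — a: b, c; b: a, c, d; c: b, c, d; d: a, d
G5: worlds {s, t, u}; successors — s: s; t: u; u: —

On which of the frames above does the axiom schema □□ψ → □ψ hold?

The schema corresponds to density: ∀x ∀y (Rxy → ∃z (Rxz ∧ Rzy)).
G1: fails — Ruw but no z with Ruz and Rzw.
G2: ✓.
G3: fails — Rus but no z with Ruz and Rzs.
G4: ✓.
G5: fails — Rtu but no z with Rtz and Rzu.

G2, G4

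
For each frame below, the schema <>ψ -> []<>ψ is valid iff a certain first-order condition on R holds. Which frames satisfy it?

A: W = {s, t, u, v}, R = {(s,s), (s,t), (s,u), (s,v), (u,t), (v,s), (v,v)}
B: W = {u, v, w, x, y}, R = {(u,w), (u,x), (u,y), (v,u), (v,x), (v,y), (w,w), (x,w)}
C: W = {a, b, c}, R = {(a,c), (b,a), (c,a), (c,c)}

Frame correspondent (Sahlqvist): forall x forall y forall z (Rxy & Rxz -> Ryz) — i.e. the Euclidean property.
A: fails — Rsv and Rsu but not Rvu.
B: fails — Ruw and Rux but not Rwx.
C: fails — Rba and Rba but not Raa.

none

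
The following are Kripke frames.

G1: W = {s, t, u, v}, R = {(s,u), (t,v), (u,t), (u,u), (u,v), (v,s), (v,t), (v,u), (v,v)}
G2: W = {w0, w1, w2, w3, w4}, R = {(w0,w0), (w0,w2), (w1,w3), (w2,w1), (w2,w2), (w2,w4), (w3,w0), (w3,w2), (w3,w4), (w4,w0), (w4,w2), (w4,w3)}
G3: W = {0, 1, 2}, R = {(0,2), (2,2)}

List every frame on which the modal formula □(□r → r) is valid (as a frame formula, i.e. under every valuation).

G3

The schema corresponds to shift-reflexivity: ∀x ∀y (Rxy → Ryy).
G1: fails — Rut but not Rtt.
G2: fails — Rw2w4 but not Rw4w4.
G3: ✓.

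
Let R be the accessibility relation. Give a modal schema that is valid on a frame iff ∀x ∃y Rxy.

□q → ◇q

This is seriality; the standard corresponding axiom is D: □q → ◇q.
Suppose □q→◇q is valid. At any x set V(q)=W. Then □q at x, so ◇q at x, so x has a successor.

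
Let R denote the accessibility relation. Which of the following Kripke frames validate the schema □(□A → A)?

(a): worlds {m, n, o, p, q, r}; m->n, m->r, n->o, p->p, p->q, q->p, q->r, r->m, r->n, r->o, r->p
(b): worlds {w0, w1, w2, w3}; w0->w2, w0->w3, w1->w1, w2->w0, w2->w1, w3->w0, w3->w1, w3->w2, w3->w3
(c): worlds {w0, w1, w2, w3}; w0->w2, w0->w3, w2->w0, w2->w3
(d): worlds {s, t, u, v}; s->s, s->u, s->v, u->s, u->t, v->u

none

The schema corresponds to shift-reflexivity: ∀x ∀y (Rxy → Ryy).
(a): fails — Rmr but not Rrr.
(b): fails — Rw3w0 but not Rw0w0.
(c): fails — Rw0w2 but not Rw2w2.
(d): fails — Rut but not Rtt.
Valid on no frame.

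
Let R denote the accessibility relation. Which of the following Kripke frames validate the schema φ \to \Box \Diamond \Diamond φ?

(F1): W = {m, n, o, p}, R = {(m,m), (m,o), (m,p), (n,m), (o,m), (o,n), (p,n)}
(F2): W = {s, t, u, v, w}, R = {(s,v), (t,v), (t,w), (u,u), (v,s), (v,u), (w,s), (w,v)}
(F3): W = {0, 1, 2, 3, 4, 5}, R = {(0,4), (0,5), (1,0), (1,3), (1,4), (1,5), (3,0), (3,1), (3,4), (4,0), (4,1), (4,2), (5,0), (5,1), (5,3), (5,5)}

Frame correspondent (Sahlqvist): \forall x \forall z (xRz \to \exists w (x = w \wedge z R^2 w)) — i.e. a generalized confluence (Geach) condition.
(F1): ✓.
(F2): fails — sRv but no w* with s=w* and vR²w*.
(F3): fails — 1R4 but no w with 1=w and 4R²w.

(F1)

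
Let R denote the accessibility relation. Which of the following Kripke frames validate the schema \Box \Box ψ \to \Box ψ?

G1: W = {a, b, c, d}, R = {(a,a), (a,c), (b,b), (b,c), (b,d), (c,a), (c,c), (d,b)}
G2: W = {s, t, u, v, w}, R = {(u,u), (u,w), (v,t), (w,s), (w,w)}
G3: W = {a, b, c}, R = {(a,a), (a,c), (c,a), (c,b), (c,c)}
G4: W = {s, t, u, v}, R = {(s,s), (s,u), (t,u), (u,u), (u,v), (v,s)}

G1, G3, G4

Frame correspondent (Sahlqvist): \forall x \forall y (Rxy \to \exists z (Rxz \wedge Rzy)) — i.e. density.
G1: satisfies the condition.
G2: fails — Rvt but no z with Rvz and Rzt.
G3: satisfies the condition.
G4: satisfies the condition.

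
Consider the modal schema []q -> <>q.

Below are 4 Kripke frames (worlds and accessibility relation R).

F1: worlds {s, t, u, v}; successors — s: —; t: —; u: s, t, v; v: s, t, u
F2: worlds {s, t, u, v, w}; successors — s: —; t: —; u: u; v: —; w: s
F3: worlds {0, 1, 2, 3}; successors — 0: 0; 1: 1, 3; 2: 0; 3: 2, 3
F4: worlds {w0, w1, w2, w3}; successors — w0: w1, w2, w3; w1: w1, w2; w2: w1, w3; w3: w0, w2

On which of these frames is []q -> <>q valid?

F3, F4

The schema corresponds to seriality: forall x exists y Rxy.
F1: fails — world s has no successor.
F2: fails — world s has no successor.
F3: satisfies the condition.
F4: satisfies the condition.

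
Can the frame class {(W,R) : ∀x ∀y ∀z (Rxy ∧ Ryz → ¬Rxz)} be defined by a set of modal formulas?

If a class were modally definable it would be closed under surjective bounded morphisms (Goldblatt–Thomason).
The 5-cycle (worlds s,t,u,v,w with s→t→u→v→w→s) is intransitive. Mapping every world to a single reflexive point • is a surjective bounded morphism; the reflexive point is not intransitive (R••∧R•• but R••).
So no modal formula (or set of formulas) defines exactly the intransitive frames.

Not definable by any modal formula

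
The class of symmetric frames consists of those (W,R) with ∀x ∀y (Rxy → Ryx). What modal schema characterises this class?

This is symmetry; the standard corresponding axiom is B: p → □◇p.
Suppose p→□◇p is valid. Take Rxy and set V(p)={x}. Then p at x, so □◇p at x, so ◇p at y, so some z with Ryz has p; z=x, i.e. Ryx.

p → □◇p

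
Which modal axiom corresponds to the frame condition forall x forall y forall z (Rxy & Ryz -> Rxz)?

□s → □□s

The condition is transitivity. The 4 schema □s → □□s defines it.
Suppose □s→□□s is valid. Take Rxy, Ryz and set V(s)={w : Rxw}. Then □s at x, so □□s at x, so □s at y, so s at z, i.e. Rxz.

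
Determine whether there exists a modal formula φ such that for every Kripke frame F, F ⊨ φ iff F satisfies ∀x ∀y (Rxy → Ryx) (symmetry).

This is a Sahlqvist condition; the B axiom q → □◇q defines it.
Suppose q→□◇q is valid. Take Rxy and set V(q)={x}. Then q at x, so □◇q at x, so ◇q at y, so some z with Ryz has q; z=x, i.e. Ryx.

Yes, by q → □◇q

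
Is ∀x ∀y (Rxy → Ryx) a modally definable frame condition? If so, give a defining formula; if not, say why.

Yes — defined by p → □◇p

The condition is symmetry. A defining modal formula is p → □◇p.
Suppose p→□◇p is valid. Take Rxy and set V(p)={x}. Then p at x, so □◇p at x, so ◇p at y, so some z with Ryz has p; z=x, i.e. Ryx.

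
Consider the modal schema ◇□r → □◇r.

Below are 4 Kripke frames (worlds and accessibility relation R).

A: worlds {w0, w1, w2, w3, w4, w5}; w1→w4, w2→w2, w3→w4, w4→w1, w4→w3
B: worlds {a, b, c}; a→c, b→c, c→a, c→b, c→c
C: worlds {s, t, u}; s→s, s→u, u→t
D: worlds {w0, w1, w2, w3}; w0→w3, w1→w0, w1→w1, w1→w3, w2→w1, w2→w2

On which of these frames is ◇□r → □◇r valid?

A, B

This is the axiom for convergence; its first-order frame correspondent is ∀x ∀y ∀z (Rxy ∧ Rxz → ∃w (Ryw ∧ Rzw)).
A: holds.
B: holds.
C: fails — Rsu and Rss but u and s have no common successor.
D: fails — Rw0w3 and Rw0w3 but w3 and w3 have no common successor.
Valid on: A, B.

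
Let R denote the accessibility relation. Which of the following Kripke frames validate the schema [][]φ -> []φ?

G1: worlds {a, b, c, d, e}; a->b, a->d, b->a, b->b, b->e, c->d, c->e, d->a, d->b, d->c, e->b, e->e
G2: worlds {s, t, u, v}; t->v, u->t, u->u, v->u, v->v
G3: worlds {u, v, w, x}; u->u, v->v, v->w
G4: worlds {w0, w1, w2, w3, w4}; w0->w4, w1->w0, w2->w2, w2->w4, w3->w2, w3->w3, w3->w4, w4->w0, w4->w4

This is the axiom for density; its first-order frame correspondent is forall x forall y (Rxy -> exists z (Rxz & Rzy)).
G1: fails — Rcd but no z with Rcz and Rzd.
G2: condition met.
G3: condition met.
G4: fails — Rw1w0 but no z with Rw1z and Rzw0.
Valid on: G2, G3.

G2, G3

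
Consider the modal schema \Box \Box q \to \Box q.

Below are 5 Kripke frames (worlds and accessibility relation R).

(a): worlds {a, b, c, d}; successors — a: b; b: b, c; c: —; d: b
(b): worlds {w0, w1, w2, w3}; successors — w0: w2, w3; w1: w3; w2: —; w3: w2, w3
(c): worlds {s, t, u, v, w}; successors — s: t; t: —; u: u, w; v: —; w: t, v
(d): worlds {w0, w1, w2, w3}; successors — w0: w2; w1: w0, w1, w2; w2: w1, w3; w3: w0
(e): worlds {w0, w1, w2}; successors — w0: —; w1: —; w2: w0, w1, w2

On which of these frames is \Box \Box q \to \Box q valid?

(a), (b), (e)

The schema corresponds to density: \forall x \forall y (Rxy \to \exists z (Rxz \wedge Rzy)).
(a): holds.
(b): holds.
(c): fails — Rwt but no z with Rwz and Rzt.
(d): fails — Rw3w0 but no z with Rw3z and Rzw0.
(e): holds.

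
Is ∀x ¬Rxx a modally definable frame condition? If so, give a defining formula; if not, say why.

Any modally definable frame class is closed under surjective bounded morphisms.
The 3-cycle (worlds a,b,c with a→b→c→a) is irreflexive, and the map sending every world to a single reflexive point • is a surjective bounded morphism (forth: every edge maps to (•,•); back: every world has a successor). So any modal formula valid on the 3-cycle is also valid on the reflexive point, which is not irreflexive.
Hence irreflexivity is not modally definable.

No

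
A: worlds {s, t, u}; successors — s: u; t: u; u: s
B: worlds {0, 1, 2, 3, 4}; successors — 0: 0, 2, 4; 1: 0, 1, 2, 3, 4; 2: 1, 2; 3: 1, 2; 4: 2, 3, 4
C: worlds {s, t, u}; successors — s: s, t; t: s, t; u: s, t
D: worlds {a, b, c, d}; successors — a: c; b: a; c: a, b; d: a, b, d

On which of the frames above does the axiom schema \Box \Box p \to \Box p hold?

This is the axiom for density; its first-order frame correspondent is \forall x \forall y (Rxy \to \exists z (Rxz \wedge Rzy)).
A: fails — Rsu but no z with Rsz and Rzu.
B: satisfies the condition.
C: satisfies the condition.
D: fails — Rba but no z with Rbz and Rza.
Valid on: B, C.

B, C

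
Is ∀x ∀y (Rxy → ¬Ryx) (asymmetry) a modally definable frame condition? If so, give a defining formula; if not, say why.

No

Any modally definable frame class is closed under surjective bounded morphisms.
The 3-cycle (worlds a,b,c with a→b→c→a) is asymmetric. Mapping every world to a single reflexive point • is a surjective bounded morphism, and the reflexive point is not asymmetric (R•• but asymmetry requires ¬R••).
So the class is not modally definable.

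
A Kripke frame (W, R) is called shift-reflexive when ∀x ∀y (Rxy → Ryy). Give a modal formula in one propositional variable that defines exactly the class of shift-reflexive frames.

A defining formula is □(□s → s) (the T□ axiom).

□(□s → s)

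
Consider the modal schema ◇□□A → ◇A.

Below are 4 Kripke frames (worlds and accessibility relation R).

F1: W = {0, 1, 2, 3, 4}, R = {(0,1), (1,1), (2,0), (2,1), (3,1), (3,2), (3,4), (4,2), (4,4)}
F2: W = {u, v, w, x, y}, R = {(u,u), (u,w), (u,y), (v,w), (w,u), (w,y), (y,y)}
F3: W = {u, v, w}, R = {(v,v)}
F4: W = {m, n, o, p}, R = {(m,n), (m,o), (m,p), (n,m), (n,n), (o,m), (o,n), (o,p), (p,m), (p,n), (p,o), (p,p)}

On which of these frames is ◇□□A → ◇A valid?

Frame correspondent (Sahlqvist): ∀x ∀y (xRy → ∃w (yR²w ∧ xRw)) — i.e. a generalized confluence (Geach) condition.
F1: fails — 4R2 but no w with 2R²w and 4Rw.
F2: ✓.
F3: ✓.
F4: ✓.
Valid on: F2, F3, F4.

F2, F3, F4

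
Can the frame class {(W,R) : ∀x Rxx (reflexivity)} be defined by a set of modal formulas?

Yes, by □p → p

This is a Sahlqvist condition; the T axiom □p → p defines it.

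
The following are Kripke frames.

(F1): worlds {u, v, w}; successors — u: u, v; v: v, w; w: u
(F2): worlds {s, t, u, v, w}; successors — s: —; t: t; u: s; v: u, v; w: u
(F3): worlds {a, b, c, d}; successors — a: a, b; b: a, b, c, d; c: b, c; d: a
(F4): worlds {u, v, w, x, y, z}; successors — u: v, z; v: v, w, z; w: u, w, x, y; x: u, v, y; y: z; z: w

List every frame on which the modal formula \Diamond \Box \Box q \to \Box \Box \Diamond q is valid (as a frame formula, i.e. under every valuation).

This is the axiom for a generalized confluence (Geach) condition; its first-order frame correspondent is \forall x \forall y \forall z ((xRy \wedge x R^2 z) \to \exists w (y R^2 w \wedge zRw)).
(F1): ✓.
(F2): fails — vRu, vR²s but no w* with uR²w* and sRw*.
(F3): ✓.
(F4): fails — vRz, vR²u but no t with zR²t and uRt.
Valid on: (F1), (F3).

(F1), (F3)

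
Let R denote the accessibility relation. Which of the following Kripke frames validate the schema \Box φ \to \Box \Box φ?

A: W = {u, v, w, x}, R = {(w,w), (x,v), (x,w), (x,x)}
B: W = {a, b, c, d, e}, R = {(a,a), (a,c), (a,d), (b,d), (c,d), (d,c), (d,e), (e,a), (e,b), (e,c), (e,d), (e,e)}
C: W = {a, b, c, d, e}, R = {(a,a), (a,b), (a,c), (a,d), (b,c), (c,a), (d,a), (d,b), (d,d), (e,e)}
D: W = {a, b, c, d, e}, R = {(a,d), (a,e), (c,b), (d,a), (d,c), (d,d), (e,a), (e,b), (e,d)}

Frame correspondent (Sahlqvist): \forall x \forall y \forall z (Rxy \wedge Ryz \to Rxz) — i.e. transitivity.
A: ✓.
B: fails — Rde and Reb but not Rdb.
C: fails — Rbc and Rca but not Rba.
D: fails — Rdc and Rcb but not Rdb.
Valid on: A.

A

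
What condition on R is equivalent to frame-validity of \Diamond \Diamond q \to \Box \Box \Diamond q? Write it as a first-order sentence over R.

This is a Sahlqvist (Geach-type) schema ◇^2□^0q → □^2◇^1q.
Minimal-valuation argument: fix x; take any y with xR^2y and any z with xR^2z. Set V(q) to the set of worlds R-reachable from y in exactly 0 steps. Then □^0q holds at y, so the antecedent holds at x; validity forces ◇^1q at z, giving a w with zR^1w and yR^0w.
First-order correspondent: \forall x \forall y \forall z ((x R^2 y \wedge x R^2 z) \to \exists w (y = w \wedge zRw)).

\forall x \forall y \forall z ((x R^2 y \wedge x R^2 z) \to \exists w (y = w \wedge zRw))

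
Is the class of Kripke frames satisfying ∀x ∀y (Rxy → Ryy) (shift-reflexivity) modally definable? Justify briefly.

Definable; □(□q → q) defines it

The condition is shift-reflexivity. A defining modal formula is □(□q → q).
Suppose □(□q→q) is valid. Take Rxy and set V(q)={w : Ryw}. Then at y, □q holds; since □(□q→q) at x, □q→q at y, so q at y, i.e. Ryy.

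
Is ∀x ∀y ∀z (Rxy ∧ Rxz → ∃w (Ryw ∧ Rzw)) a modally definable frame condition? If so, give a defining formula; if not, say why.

Yes: it is convergence, defined by the .2 schema ◇□r → □◇r.
Suppose ◇□r→□◇r is valid. Take Rxy, Rxz and set V(r)={w : Ryw}. Then □r at y so ◇□r at x, so □◇r at x, so ◇r at z, giving w with Rzw and Ryw.

Yes, by ◇□r → □◇r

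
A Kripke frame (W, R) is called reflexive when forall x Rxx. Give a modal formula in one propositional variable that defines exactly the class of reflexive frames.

□r → r

The condition is reflexivity. The T schema □r → r defines it.
Suppose □r→r is valid. At any x set V(r)={w : Rxw}. Then □r holds at x, so r holds at x, i.e. Rxx.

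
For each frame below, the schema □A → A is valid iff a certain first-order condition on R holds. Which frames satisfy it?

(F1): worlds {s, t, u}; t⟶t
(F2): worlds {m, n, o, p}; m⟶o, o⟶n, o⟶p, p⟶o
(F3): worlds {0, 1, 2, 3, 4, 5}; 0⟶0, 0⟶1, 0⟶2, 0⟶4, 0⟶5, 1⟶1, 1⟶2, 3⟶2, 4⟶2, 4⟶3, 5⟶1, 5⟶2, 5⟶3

The schema corresponds to reflexivity: ∀x Rxx.
(F1): fails — world s does not see itself.
(F2): fails — world m does not see itself.
(F3): fails — world 2 does not see itself.

none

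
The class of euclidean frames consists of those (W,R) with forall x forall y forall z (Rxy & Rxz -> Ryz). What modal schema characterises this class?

A defining formula is ◇q → □◇q (the 5 axiom).
Suppose ◇q→□◇q is valid. Take Rxy, Rxz and set V(q)={y}. Then ◇q at x, so □◇q at x, so ◇q at z, so some w with Rzw has q; w=y, i.e. Rzy. By symmetry of the argument, Ryz.

◇q → □◇q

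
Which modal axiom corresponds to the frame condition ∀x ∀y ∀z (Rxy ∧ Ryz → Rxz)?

□ψ → □□ψ

A defining formula is □ψ → □□ψ (the 4 axiom).
Suppose □ψ→□□ψ is valid. Take Rxy, Ryz and set V(ψ)={w : Rxw}. Then □ψ at x, so □□ψ at x, so □ψ at y, so ψ at z, i.e. Rxz.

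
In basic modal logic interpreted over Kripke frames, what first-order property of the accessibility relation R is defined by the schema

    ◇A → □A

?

partial functionality

Suppose ◇A→□A is valid. Take Rxy, Rxz and set V(A)={y}. Then ◇A at x, so □A at x, so A at z, i.e. z=y.
The converse is a direct semantic check.
So the correspondent is partial functionality.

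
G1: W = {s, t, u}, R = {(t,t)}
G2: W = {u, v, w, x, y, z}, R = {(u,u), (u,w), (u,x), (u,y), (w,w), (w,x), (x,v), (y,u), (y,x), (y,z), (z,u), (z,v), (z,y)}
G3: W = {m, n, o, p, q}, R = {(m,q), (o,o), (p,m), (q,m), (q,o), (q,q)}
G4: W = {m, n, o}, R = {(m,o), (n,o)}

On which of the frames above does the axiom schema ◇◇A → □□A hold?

G1, G4

This is the axiom for a generalized confluence (Geach) condition; its first-order frame correspondent is ∀x ∀y ∀z ((xR²y ∧ xR²z) → ∃w (y = w ∧ z = w)).
G1: holds.
G2: fails — uR²u, uR²v but u ≠ v.
G3: fails — mR²m, mR²o but m ≠ o.
G4: holds.
Valid on: G1, G4.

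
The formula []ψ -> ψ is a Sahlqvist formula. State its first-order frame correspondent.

reflexivity: forall x Rxx

Suppose □ψ→ψ is valid. At any x set V(ψ)={w : Rxw}. Then □ψ holds at x, so ψ holds at x, i.e. Rxx.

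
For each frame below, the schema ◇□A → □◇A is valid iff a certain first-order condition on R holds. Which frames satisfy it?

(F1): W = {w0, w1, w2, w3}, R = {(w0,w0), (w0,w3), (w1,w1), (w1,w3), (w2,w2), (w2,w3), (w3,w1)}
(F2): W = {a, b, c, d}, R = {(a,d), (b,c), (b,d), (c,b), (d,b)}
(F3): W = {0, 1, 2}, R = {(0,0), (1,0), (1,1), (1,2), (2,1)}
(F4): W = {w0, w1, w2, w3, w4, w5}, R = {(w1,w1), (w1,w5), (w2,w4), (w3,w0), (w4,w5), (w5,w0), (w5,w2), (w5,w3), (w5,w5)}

(F2)

This is the axiom for convergence; its first-order frame correspondent is ∀x ∀y ∀z (Rxy ∧ Rxz → ∃w (Ryw ∧ Rzw)).
(F1): fails — Rw0w0 and Rw0w3 but w0 and w3 have no common successor.
(F2): condition met.
(F3): fails — R10 and R12 but 0 and 2 have no common successor.
(F4): fails — Rw3w0 and Rw3w0 but w0 and w0 have no common successor.
Valid on: (F2).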